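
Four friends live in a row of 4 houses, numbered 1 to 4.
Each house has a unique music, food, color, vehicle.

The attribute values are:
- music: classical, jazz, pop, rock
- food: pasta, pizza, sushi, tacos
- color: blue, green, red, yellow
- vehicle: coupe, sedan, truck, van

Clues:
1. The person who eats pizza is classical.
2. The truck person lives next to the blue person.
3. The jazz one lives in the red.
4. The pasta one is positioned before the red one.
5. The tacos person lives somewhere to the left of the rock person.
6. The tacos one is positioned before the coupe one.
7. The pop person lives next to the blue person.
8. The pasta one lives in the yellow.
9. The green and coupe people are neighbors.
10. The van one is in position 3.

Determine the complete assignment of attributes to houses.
Solution:

House | Music | Food | Color | Vehicle
--------------------------------------
  1   | pop | tacos | green | truck
  2   | classical | pizza | blue | coupe
  3   | rock | pasta | yellow | van
  4   | jazz | sushi | red | sedan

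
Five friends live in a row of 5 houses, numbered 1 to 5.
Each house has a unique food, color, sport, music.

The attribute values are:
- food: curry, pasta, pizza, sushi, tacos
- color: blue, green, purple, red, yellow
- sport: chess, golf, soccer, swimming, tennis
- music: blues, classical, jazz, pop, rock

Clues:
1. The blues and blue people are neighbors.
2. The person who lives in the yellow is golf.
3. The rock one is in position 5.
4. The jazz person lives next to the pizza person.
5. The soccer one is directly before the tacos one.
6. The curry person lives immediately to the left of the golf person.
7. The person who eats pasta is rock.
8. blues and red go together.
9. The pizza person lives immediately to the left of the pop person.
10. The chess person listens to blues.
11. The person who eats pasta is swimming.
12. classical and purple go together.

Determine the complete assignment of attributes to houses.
Solution:

House | Food | Color | Sport | Music
------------------------------------
  1   | curry | purple | soccer | classical
  2   | tacos | yellow | golf | jazz
  3   | pizza | red | chess | blues
  4   | sushi | blue | tennis | pop
  5   | pasta | green | swimming | rock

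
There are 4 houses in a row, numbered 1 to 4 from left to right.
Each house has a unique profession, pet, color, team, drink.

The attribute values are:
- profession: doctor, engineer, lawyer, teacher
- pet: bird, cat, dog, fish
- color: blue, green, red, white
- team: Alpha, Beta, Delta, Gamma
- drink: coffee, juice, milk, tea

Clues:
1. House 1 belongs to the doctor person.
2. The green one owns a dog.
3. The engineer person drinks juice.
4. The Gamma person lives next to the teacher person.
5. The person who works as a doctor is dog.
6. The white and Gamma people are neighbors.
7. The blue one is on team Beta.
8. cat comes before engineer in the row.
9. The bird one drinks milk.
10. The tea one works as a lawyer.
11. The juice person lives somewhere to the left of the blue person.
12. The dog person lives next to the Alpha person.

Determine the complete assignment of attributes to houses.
Solution:

House | Profession | Pet | Color | Team | Drink
-----------------------------------------------
  1   | doctor | dog | green | Delta | coffee
  2   | lawyer | cat | white | Alpha | tea
  3   | engineer | fish | red | Gamma | juice
  4   | teacher | bird | blue | Beta | milk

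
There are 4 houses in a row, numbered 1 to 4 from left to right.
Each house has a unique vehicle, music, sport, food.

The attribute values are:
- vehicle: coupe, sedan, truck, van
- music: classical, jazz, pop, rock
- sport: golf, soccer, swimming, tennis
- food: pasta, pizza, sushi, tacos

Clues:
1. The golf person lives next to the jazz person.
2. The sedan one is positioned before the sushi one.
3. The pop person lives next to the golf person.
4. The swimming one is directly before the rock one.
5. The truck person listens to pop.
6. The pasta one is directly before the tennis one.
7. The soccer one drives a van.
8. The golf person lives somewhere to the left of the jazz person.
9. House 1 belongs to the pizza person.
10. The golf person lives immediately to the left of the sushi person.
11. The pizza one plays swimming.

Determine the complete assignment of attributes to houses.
Solution:

House | Vehicle | Music | Sport | Food
--------------------------------------
  1   | truck | pop | swimming | pizza
  2   | sedan | rock | golf | pasta
  3   | coupe | jazz | tennis | sushi
  4   | van | classical | soccer | tacos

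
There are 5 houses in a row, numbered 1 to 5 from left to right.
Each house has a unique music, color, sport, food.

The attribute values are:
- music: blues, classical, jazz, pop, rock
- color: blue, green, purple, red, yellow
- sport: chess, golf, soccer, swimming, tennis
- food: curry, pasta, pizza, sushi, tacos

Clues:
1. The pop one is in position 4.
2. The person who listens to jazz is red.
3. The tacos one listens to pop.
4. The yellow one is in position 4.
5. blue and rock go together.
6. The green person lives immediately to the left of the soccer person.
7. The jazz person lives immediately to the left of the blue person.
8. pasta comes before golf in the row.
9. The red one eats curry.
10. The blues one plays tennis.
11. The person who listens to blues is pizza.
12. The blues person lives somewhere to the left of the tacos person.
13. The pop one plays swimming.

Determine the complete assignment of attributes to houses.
Solution:

House | Music | Color | Sport | Food
------------------------------------
  1   | blues | green | tennis | pizza
  2   | jazz | red | soccer | curry
  3   | rock | blue | chess | pasta
  4   | pop | yellow | swimming | tacos
  5   | classical | purple | golf | sushi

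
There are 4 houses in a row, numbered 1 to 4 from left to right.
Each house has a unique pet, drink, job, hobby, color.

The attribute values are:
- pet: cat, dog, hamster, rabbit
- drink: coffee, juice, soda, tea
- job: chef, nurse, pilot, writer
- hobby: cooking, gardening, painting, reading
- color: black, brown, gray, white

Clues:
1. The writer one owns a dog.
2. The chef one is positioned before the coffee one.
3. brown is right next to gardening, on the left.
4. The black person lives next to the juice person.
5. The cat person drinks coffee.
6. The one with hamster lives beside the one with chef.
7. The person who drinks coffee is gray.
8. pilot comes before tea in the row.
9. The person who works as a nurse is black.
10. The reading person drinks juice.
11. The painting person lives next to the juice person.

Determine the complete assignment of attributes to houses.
Solution:

House | Pet | Drink | Job | Hobby | Color
-----------------------------------------
  1   | hamster | soda | nurse | painting | black
  2   | rabbit | juice | chef | reading | brown
  3   | cat | coffee | pilot | gardening | gray
  4   | dog | tea | writer | cooking | white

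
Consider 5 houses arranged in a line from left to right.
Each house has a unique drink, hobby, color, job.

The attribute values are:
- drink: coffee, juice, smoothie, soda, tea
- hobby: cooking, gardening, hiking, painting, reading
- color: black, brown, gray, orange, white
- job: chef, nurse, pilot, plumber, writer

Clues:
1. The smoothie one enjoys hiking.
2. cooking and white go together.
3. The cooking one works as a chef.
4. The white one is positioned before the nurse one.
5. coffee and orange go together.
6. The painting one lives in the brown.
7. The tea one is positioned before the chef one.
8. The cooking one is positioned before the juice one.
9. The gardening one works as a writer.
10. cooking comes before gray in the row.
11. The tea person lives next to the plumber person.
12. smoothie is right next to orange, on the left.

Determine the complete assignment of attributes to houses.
Solution:

House | Drink | Hobby | Color | Job
-----------------------------------
  1   | tea | painting | brown | pilot
  2   | smoothie | hiking | black | plumber
  3   | coffee | gardening | orange | writer
  4   | soda | cooking | white | chef
  5   | juice | reading | gray | nurse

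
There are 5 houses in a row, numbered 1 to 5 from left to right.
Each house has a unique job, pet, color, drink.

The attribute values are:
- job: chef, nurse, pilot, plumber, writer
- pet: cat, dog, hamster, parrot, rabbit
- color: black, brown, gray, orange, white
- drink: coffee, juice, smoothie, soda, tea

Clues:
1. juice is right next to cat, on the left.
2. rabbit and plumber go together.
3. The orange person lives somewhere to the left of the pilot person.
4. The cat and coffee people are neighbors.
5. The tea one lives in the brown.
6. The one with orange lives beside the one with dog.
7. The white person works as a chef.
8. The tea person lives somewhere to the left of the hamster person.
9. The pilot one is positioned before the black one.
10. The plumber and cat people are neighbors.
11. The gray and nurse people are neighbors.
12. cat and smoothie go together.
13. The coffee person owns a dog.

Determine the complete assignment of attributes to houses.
Solution:

House | Job | Pet | Color | Drink
---------------------------------
  1   | plumber | rabbit | gray | juice
  2   | nurse | cat | orange | smoothie
  3   | chef | dog | white | coffee
  4   | pilot | parrot | brown | tea
  5   | writer | hamster | black | soda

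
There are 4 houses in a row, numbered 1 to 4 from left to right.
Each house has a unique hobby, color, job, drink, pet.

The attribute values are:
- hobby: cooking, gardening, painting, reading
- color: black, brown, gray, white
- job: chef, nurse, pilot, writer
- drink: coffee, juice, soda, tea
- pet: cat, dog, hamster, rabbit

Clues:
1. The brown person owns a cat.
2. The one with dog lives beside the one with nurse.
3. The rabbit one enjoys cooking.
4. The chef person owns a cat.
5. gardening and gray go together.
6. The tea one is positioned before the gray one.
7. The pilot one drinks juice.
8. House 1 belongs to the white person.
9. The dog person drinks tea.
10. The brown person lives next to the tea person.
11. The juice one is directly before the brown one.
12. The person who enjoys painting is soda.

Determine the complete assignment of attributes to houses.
Solution:

House | Hobby | Color | Job | Drink | Pet
-----------------------------------------
  1   | cooking | white | pilot | juice | rabbit
  2   | painting | brown | chef | soda | cat
  3   | reading | black | writer | tea | dog
  4   | gardening | gray | nurse | coffee | hamster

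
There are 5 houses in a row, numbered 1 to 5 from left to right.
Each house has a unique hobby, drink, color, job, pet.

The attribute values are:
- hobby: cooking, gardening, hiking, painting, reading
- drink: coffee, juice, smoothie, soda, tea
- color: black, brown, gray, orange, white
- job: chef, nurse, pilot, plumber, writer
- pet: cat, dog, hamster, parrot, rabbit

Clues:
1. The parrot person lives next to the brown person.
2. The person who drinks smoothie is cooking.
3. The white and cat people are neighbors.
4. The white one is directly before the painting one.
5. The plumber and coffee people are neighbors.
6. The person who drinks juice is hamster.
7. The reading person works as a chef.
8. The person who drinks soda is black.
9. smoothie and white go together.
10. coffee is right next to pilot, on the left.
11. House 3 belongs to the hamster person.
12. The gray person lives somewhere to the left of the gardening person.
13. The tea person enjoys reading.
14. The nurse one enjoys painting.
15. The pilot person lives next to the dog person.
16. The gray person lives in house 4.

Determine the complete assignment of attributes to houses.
Solution:

House | Hobby | Drink | Color | Job | Pet
-----------------------------------------
  1   | cooking | smoothie | white | plumber | parrot
  2   | painting | coffee | brown | nurse | cat
  3   | hiking | juice | orange | pilot | hamster
  4   | reading | tea | gray | chef | dog
  5   | gardening | soda | black | writer | rabbit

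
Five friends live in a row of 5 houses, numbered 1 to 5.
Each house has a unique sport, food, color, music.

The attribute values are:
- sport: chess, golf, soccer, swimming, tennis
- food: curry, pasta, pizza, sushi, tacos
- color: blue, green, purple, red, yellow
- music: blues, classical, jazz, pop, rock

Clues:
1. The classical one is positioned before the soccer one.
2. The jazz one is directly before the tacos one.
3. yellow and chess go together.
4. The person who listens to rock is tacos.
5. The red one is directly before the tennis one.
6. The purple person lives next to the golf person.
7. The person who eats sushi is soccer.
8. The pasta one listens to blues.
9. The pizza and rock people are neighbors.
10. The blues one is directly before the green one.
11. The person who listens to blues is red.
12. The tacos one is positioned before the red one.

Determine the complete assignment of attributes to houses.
Solution:

House | Sport | Food | Color | Music
------------------------------------
  1   | chess | pizza | yellow | jazz
  2   | swimming | tacos | purple | rock
  3   | golf | pasta | red | blues
  4   | tennis | curry | green | classical
  5   | soccer | sushi | blue | pop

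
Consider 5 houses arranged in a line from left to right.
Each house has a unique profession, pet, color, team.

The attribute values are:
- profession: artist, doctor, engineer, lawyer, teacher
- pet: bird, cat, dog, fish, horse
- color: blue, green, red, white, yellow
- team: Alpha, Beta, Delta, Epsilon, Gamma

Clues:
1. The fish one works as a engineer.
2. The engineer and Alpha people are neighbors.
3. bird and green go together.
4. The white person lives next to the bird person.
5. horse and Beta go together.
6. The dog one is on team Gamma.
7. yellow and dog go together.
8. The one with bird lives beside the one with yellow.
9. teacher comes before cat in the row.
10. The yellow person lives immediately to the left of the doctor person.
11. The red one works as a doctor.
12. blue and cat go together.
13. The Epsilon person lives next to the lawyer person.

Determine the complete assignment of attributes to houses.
Solution:

House | Profession | Pet | Color | Team
---------------------------------------
  1   | engineer | fish | white | Epsilon
  2   | lawyer | bird | green | Alpha
  3   | teacher | dog | yellow | Gamma
  4   | doctor | horse | red | Beta
  5   | artist | cat | blue | Delta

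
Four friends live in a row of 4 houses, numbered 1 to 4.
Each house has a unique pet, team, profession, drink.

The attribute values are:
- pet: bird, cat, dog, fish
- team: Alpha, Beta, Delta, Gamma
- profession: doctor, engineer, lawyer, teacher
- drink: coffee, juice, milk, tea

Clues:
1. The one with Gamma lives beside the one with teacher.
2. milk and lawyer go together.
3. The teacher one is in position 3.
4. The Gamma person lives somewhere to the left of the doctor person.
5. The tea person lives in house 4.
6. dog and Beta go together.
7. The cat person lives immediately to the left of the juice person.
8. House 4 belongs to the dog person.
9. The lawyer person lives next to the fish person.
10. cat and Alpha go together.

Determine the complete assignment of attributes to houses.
Solution:

House | Pet | Team | Profession | Drink
---------------------------------------
  1   | cat | Alpha | lawyer | milk
  2   | fish | Gamma | engineer | juice
  3   | bird | Delta | teacher | coffee
  4   | dog | Beta | doctor | tea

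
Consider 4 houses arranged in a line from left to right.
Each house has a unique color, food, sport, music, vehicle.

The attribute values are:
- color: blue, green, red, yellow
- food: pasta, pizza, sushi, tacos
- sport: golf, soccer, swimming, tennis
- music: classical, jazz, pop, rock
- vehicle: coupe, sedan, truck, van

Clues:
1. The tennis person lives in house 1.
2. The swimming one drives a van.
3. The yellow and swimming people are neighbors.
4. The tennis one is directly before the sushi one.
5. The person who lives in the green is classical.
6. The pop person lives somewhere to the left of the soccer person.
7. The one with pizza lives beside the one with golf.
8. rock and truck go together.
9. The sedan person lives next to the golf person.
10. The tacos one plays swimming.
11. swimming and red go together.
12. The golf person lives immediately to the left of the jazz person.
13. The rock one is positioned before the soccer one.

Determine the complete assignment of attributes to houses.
Solution:

House | Color | Food | Sport | Music | Vehicle
----------------------------------------------
  1   | blue | pizza | tennis | pop | sedan
  2   | yellow | sushi | golf | rock | truck
  3   | red | tacos | swimming | jazz | van
  4   | green | pasta | soccer | classical | coupe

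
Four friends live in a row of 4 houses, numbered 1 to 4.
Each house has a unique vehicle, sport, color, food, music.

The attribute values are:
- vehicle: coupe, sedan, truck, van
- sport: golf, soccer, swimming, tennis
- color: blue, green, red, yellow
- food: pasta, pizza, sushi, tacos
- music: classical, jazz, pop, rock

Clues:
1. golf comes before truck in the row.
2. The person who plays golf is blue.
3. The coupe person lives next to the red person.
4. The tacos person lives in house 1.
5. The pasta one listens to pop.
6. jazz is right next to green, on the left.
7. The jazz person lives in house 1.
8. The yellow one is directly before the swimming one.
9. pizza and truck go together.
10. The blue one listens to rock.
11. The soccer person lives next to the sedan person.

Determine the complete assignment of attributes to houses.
Solution:

House | Vehicle | Sport | Color | Food | Music
----------------------------------------------
  1   | van | soccer | yellow | tacos | jazz
  2   | sedan | swimming | green | pasta | pop
  3   | coupe | golf | blue | sushi | rock
  4   | truck | tennis | red | pizza | classical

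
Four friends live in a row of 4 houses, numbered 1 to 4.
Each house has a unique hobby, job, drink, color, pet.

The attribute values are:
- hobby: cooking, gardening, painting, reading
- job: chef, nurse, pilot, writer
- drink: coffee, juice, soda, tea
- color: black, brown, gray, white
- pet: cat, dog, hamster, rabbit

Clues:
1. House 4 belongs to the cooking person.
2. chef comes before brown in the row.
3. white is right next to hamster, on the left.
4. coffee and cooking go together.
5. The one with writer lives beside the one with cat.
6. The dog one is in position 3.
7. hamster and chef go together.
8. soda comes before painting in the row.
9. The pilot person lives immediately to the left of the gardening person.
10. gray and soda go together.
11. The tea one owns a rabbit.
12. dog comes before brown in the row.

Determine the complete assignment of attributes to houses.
Solution:

House | Hobby | Job | Drink | Color | Pet
-----------------------------------------
  1   | reading | pilot | tea | white | rabbit
  2   | gardening | chef | soda | gray | hamster
  3   | painting | writer | juice | black | dog
  4   | cooking | nurse | coffee | brown | cat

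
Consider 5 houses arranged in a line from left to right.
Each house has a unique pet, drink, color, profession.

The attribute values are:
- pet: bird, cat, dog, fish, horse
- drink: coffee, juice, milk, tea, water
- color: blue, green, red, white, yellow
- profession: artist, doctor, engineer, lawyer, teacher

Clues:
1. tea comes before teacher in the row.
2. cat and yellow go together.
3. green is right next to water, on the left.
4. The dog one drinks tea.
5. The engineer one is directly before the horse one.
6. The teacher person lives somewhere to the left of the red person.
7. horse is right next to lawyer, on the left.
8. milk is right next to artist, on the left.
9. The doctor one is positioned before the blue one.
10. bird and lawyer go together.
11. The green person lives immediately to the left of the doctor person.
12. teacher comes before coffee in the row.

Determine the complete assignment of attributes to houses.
Solution:

House | Pet | Drink | Color | Profession
----------------------------------------
  1   | dog | tea | green | engineer
  2   | horse | water | white | doctor
  3   | bird | juice | blue | lawyer
  4   | cat | milk | yellow | teacher
  5   | fish | coffee | red | artist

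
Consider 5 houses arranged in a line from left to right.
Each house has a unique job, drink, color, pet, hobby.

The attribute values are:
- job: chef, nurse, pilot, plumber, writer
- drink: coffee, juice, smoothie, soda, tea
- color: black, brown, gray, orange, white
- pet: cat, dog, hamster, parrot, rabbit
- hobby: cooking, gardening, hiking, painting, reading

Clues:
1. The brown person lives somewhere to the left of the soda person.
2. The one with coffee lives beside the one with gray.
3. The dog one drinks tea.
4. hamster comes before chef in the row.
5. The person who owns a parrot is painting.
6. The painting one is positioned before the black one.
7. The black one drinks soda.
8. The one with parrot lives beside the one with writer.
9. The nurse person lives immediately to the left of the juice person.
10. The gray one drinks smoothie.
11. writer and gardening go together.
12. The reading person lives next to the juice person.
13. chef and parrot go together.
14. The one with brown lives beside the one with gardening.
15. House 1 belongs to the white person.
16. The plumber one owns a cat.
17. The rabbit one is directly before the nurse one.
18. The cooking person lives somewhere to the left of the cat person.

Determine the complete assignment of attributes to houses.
Solution:

House | Job | Drink | Color | Pet | Hobby
-----------------------------------------
  1   | pilot | coffee | white | rabbit | cooking
  2   | nurse | smoothie | gray | hamster | reading
  3   | chef | juice | brown | parrot | painting
  4   | writer | tea | orange | dog | gardening
  5   | plumber | soda | black | cat | hiking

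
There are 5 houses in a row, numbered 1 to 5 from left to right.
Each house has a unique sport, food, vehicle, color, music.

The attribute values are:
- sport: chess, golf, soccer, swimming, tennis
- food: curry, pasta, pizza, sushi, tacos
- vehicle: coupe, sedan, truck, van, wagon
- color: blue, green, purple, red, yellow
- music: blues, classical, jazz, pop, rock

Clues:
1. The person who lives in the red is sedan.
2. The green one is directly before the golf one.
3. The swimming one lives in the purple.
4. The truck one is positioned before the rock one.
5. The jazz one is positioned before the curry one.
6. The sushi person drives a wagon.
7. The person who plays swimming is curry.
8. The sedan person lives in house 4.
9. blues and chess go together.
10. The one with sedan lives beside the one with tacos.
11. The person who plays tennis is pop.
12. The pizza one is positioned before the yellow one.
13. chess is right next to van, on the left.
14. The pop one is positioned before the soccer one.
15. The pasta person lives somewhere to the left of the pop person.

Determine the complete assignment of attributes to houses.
Solution:

House | Sport | Food | Vehicle | Color | Music
----------------------------------------------
  1   | chess | sushi | wagon | green | blues
  2   | golf | pasta | van | blue | jazz
  3   | swimming | curry | truck | purple | classical
  4   | tennis | pizza | sedan | red | pop
  5   | soccer | tacos | coupe | yellow | rock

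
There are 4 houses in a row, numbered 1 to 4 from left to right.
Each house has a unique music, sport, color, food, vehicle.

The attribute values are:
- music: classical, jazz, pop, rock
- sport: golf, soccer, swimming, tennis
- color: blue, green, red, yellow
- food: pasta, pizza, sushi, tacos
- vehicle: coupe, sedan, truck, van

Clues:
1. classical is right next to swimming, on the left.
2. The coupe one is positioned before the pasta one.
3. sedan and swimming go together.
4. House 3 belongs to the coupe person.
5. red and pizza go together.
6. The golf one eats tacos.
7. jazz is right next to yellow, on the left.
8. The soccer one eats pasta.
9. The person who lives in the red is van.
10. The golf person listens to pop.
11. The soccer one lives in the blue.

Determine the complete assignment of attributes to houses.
Solution:

House | Music | Sport | Color | Food | Vehicle
----------------------------------------------
  1   | classical | tennis | red | pizza | van
  2   | jazz | swimming | green | sushi | sedan
  3   | pop | golf | yellow | tacos | coupe
  4   | rock | soccer | blue | pasta | truck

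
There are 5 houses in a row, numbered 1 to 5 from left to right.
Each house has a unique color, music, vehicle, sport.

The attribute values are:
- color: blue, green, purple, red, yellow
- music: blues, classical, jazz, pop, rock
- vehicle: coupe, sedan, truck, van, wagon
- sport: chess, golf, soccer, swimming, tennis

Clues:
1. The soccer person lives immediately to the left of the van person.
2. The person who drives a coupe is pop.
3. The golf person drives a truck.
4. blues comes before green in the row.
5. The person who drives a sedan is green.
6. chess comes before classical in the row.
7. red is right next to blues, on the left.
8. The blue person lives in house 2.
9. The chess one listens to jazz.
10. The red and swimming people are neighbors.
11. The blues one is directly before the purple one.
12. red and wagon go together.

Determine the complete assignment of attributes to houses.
Solution:

House | Color | Music | Vehicle | Sport
---------------------------------------
  1   | red | rock | wagon | soccer
  2   | blue | blues | van | swimming
  3   | purple | pop | coupe | tennis
  4   | green | jazz | sedan | chess
  5   | yellow | classical | truck | golf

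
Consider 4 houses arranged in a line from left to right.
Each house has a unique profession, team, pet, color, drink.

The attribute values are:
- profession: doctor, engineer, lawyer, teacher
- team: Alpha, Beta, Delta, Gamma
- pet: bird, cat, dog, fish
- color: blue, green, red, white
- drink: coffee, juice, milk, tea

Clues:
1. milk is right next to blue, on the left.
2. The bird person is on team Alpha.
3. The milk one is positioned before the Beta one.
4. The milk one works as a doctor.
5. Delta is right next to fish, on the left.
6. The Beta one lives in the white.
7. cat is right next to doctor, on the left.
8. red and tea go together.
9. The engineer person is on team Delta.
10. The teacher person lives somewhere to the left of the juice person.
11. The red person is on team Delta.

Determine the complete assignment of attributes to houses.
Solution:

House | Profession | Team | Pet | Color | Drink
-----------------------------------------------
  1   | engineer | Delta | cat | red | tea
  2   | doctor | Gamma | fish | green | milk
  3   | teacher | Alpha | bird | blue | coffee
  4   | lawyer | Beta | dog | white | juice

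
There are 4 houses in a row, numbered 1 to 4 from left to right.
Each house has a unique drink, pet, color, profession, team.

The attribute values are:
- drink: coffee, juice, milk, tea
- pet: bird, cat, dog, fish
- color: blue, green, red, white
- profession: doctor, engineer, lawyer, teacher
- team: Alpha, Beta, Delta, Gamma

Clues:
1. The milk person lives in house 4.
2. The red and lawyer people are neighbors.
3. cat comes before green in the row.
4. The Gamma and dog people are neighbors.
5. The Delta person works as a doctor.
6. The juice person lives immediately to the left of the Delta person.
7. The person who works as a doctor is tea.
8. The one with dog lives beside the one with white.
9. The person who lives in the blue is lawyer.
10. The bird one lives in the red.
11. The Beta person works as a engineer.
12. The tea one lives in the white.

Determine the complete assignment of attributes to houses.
Solution:

House | Drink | Pet | Color | Profession | Team
-----------------------------------------------
  1   | coffee | bird | red | teacher | Gamma
  2   | juice | dog | blue | lawyer | Alpha
  3   | tea | cat | white | doctor | Delta
  4   | milk | fish | green | engineer | Beta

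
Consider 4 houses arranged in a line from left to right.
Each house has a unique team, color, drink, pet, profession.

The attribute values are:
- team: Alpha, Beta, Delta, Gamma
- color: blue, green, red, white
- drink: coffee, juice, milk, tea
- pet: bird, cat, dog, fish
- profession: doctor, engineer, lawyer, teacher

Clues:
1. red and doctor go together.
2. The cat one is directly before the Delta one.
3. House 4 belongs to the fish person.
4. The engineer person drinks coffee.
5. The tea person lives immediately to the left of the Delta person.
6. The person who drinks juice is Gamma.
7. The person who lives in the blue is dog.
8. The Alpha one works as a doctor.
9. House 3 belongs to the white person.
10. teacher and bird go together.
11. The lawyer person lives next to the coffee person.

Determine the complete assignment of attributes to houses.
Solution:

House | Team | Color | Drink | Pet | Profession
-----------------------------------------------
  1   | Beta | green | tea | cat | lawyer
  2   | Delta | blue | coffee | dog | engineer
  3   | Gamma | white | juice | bird | teacher
  4   | Alpha | red | milk | fish | doctor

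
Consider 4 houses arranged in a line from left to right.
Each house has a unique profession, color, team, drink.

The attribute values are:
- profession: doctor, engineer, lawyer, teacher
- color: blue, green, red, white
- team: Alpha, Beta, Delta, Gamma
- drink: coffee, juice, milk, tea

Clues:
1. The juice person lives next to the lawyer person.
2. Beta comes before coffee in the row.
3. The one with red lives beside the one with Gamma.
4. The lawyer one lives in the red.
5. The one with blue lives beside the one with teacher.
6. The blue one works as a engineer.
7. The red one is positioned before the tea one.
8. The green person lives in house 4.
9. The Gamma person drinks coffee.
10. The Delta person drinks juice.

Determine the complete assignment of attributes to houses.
Solution:

House | Profession | Color | Team | Drink
-----------------------------------------
  1   | doctor | white | Delta | juice
  2   | lawyer | red | Beta | milk
  3   | engineer | blue | Gamma | coffee
  4   | teacher | green | Alpha | tea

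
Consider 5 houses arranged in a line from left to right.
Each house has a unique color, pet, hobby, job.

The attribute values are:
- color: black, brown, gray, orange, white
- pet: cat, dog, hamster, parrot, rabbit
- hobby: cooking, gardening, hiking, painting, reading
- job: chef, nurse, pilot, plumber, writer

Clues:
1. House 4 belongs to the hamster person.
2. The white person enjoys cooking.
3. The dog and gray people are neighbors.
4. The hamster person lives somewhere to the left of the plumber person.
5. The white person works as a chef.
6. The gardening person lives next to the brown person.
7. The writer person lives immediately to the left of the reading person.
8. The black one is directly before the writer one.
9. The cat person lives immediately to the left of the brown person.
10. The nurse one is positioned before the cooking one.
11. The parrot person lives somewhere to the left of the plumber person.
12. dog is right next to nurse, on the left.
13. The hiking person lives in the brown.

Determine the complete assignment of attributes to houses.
Solution:

House | Color | Pet | Hobby | Job
---------------------------------
  1   | black | cat | gardening | pilot
  2   | brown | dog | hiking | writer
  3   | gray | parrot | reading | nurse
  4   | white | hamster | cooking | chef
  5   | orange | rabbit | painting | plumber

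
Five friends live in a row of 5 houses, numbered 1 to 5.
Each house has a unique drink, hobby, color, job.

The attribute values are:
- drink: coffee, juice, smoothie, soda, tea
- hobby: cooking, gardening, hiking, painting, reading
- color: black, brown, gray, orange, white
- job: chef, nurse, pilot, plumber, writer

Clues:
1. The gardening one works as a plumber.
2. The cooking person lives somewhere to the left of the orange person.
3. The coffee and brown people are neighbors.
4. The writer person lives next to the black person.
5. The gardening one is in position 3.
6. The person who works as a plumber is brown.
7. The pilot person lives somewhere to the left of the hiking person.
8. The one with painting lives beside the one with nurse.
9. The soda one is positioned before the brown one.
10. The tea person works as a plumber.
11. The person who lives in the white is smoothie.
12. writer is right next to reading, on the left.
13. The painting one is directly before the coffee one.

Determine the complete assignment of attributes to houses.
Solution:

House | Drink | Hobby | Color | Job
-----------------------------------
  1   | soda | painting | gray | writer
  2   | coffee | reading | black | nurse
  3   | tea | gardening | brown | plumber
  4   | smoothie | cooking | white | pilot
  5   | juice | hiking | orange | chef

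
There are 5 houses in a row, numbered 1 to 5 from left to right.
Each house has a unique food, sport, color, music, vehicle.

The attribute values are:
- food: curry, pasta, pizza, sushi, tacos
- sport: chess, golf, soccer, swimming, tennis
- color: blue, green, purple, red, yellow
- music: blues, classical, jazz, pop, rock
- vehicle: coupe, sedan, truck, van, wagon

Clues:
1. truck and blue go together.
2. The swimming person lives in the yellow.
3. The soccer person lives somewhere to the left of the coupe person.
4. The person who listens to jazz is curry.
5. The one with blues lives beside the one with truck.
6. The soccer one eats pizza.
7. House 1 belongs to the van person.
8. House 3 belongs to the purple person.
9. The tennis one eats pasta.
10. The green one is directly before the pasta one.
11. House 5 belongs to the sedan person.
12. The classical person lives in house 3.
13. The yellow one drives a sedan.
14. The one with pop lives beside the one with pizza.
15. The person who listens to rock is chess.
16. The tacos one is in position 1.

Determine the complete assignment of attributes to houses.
Solution:

House | Food | Sport | Color | Music | Vehicle
----------------------------------------------
  1   | tacos | golf | green | blues | van
  2   | pasta | tennis | blue | pop | truck
  3   | pizza | soccer | purple | classical | wagon
  4   | sushi | chess | red | rock | coupe
  5   | curry | swimming | yellow | jazz | sedan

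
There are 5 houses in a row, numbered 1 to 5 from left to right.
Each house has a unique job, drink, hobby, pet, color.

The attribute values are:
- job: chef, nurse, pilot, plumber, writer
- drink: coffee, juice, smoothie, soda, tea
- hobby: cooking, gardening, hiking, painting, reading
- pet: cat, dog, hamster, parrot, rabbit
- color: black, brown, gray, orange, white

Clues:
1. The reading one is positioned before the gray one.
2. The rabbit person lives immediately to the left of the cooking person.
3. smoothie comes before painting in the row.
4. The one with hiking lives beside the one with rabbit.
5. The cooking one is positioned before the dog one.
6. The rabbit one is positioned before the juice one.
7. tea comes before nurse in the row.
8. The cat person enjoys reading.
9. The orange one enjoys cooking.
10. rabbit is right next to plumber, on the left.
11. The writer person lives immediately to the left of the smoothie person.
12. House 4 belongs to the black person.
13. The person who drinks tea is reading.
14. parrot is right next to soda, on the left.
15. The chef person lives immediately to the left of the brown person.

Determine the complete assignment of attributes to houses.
Solution:

House | Job | Drink | Hobby | Pet | Color
-----------------------------------------
  1   | chef | coffee | hiking | parrot | white
  2   | writer | soda | gardening | rabbit | brown
  3   | plumber | smoothie | cooking | hamster | orange
  4   | pilot | tea | reading | cat | black
  5   | nurse | juice | painting | dog | gray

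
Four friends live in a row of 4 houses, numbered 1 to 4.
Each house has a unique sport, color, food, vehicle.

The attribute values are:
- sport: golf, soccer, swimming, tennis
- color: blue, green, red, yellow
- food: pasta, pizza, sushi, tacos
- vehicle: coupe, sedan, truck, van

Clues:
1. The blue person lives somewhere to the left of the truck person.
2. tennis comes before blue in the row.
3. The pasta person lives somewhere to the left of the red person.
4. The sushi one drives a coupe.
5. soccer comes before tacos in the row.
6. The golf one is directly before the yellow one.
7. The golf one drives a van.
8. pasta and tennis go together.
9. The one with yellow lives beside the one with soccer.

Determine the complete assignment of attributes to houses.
Solution:

House | Sport | Color | Food | Vehicle
--------------------------------------
  1   | golf | green | pizza | van
  2   | tennis | yellow | pasta | sedan
  3   | soccer | blue | sushi | coupe
  4   | swimming | red | tacos | truck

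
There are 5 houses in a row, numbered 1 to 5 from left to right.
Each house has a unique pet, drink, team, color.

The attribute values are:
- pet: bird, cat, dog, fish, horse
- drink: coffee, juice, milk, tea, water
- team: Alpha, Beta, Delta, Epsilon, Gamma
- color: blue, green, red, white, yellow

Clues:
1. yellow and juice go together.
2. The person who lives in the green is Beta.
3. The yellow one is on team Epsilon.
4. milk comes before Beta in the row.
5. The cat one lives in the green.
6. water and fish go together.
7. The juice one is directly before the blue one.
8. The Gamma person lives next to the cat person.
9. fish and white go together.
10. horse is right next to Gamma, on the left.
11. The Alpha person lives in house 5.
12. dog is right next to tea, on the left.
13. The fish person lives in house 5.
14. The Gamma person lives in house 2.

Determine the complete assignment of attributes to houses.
Solution:

House | Pet | Drink | Team | Color
----------------------------------
  1   | horse | juice | Epsilon | yellow
  2   | dog | milk | Gamma | blue
  3   | cat | tea | Beta | green
  4   | bird | coffee | Delta | red
  5   | fish | water | Alpha | white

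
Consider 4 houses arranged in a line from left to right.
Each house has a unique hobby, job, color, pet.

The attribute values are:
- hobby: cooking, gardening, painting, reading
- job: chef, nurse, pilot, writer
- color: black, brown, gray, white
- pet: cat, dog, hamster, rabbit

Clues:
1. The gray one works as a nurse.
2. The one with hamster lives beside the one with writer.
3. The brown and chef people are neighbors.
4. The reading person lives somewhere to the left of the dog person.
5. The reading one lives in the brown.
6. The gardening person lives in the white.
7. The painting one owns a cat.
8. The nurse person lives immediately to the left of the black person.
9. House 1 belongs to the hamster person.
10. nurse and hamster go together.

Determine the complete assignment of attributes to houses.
Solution:

House | Hobby | Job | Color | Pet
---------------------------------
  1   | cooking | nurse | gray | hamster
  2   | painting | writer | black | cat
  3   | reading | pilot | brown | rabbit
  4   | gardening | chef | white | dog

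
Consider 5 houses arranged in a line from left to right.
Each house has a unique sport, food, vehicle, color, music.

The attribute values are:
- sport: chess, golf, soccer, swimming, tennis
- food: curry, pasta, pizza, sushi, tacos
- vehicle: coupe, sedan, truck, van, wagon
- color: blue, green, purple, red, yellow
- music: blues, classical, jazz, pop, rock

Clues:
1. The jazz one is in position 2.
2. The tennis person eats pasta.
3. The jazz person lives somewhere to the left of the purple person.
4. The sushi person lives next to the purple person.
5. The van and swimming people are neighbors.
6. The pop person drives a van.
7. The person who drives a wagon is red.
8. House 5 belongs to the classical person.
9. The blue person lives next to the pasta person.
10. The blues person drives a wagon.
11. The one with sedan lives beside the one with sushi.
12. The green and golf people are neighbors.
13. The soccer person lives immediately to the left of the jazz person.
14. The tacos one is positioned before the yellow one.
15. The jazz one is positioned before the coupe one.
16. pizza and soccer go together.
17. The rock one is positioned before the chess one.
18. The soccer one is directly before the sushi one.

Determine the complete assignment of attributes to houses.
Solution:

House | Sport | Food | Vehicle | Color | Music
----------------------------------------------
  1   | soccer | pizza | sedan | green | rock
  2   | golf | sushi | truck | blue | jazz
  3   | tennis | pasta | van | purple | pop
  4   | swimming | tacos | wagon | red | blues
  5   | chess | curry | coupe | yellow | classical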